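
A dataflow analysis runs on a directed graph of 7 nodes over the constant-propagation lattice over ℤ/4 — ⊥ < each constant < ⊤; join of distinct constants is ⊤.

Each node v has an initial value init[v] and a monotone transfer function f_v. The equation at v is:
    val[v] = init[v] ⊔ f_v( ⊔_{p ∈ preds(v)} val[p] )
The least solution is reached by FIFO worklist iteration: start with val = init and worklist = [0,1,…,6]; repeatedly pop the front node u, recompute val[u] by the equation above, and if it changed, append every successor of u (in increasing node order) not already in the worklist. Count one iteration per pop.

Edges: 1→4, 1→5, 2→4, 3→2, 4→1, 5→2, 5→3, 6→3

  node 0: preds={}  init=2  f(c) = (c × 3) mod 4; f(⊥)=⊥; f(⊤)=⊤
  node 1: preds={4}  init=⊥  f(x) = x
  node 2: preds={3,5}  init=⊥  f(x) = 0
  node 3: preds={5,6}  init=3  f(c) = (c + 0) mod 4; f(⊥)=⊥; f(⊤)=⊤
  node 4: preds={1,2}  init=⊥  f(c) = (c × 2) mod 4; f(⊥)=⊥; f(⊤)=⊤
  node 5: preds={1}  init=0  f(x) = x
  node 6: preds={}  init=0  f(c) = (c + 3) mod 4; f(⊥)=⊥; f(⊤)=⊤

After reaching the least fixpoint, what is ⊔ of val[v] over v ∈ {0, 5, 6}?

Worklist (11 pops):
  #1 pop 0: in=⊥ → 2 (no change)
  #2 pop 1: in=⊥ → ⊥ (no change)
  #3 pop 2: in=⊤ → 0 (was ⊥); enqueue []
  #4 pop 3: in=0 → ⊤ (was 3); enqueue [2]
  #5 pop 4: in=0 → 0 (was ⊥); enqueue [1]
  #6 pop 5: in=⊥ → 0 (no change)
  #7 pop 6: in=⊥ → 0 (no change)
  #8 pop 2: in=⊤ → 0 (no change)
  #9 pop 1: in=0 → 0 (was ⊥); enqueue [4,5]
  #10 pop 4: in=0 → 0 (no change)
  #11 pop 5: in=0 → 0 (no change)

Fixpoint:
  val[0] = 2
  val[1] = 0
  val[2] = 0
  val[3] = ⊤
  val[4] = 0
  val[5] = 0
  val[6] = 0

⊤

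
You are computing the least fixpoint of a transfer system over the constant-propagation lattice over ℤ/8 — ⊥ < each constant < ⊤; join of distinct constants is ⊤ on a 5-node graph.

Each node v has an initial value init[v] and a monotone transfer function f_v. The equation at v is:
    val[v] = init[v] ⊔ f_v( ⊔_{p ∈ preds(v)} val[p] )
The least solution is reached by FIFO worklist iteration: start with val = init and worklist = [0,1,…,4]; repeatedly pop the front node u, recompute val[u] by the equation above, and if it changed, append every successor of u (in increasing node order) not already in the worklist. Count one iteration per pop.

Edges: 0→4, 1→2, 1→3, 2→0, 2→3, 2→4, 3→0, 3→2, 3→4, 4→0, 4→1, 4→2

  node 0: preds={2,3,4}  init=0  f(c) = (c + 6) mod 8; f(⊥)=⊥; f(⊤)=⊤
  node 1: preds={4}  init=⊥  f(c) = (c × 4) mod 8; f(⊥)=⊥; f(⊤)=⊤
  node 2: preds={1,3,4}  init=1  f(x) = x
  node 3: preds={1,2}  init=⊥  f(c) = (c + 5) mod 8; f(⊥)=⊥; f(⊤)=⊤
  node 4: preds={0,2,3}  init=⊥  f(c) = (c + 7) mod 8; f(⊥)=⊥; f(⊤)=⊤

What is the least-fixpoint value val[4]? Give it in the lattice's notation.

Iteration log — 13 steps:
  step 1. node 0  ⊔preds=1  new=⊤  old=0  +wl: 
  step 2. node 1  ⊔preds=⊥  new=⊥  stable
  step 3. node 2  ⊔preds=⊥  new=1  stable
  step 4. node 3  ⊔preds=1  new=6  old=⊥  +wl: 0,2
  step 5. node 4  ⊔preds=⊤  new=⊤  old=⊥  +wl: 1
  step 6. node 0  ⊔preds=⊤  new=⊤  stable
  step 7. node 2  ⊔preds=⊤  new=⊤  old=1  +wl: 0,3,4
  step 8. node 1  ⊔preds=⊤  new=⊤  old=⊥  +wl: 2
  step 9. node 0  ⊔preds=⊤  new=⊤  stable
  step 10. node 3  ⊔preds=⊤  new=⊤  old=6  +wl: 0
  step 11. node 4  ⊔preds=⊤  new=⊤  stable
  step 12. node 2  ⊔preds=⊤  new=⊤  stable
  step 13. node 0  ⊔preds=⊤  new=⊤  stable

Least fixpoint reached:
  node 0: ⊤
  node 1: ⊤
  node 2: ⊤
  node 3: ⊤
  node 4: ⊤

⊤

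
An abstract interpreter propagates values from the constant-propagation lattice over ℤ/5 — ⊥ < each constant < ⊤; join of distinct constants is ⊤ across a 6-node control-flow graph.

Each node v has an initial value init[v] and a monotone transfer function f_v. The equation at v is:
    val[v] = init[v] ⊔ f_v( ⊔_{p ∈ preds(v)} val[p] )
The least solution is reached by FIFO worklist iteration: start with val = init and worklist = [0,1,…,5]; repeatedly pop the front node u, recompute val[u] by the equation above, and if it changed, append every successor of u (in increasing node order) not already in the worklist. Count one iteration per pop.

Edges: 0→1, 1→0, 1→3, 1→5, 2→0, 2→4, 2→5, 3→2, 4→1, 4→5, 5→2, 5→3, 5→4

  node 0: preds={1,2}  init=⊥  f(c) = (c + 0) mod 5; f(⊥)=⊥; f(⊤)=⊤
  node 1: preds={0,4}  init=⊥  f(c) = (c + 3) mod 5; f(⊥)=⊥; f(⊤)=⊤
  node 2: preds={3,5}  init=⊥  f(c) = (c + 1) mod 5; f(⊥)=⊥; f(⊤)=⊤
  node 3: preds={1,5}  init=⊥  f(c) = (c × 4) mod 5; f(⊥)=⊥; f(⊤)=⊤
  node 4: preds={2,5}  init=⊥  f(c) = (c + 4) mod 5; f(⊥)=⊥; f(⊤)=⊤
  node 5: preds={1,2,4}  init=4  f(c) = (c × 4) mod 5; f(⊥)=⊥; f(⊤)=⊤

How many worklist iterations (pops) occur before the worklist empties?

Iteration log — 15 steps:
  step 1. node 0  ⊔preds=⊥  new=⊥  stable
  step 2. node 1  ⊔preds=⊥  new=⊥  stable
  step 3. node 2  ⊔preds=4  new=0  old=⊥  +wl: 0
  step 4. node 3  ⊔preds=4  new=1  old=⊥  +wl: 2
  step 5. node 4  ⊔preds=⊤  new=⊤  old=⊥  +wl: 1
  step 6. node 5  ⊔preds=⊤  new=⊤  old=4  +wl: 3,4
  step 7. node 0  ⊔preds=0  new=0  old=⊥  +wl: 
  step 8. node 2  ⊔preds=⊤  new=⊤  old=0  +wl: 0,5
  step 9. node 1  ⊔preds=⊤  new=⊤  old=⊥  +wl: 
  step 10. node 3  ⊔preds=⊤  new=⊤  old=1  +wl: 2
  step 11. node 4  ⊔preds=⊤  new=⊤  stable
  step 12. node 0  ⊔preds=⊤  new=⊤  old=0  +wl: 1
  step 13. node 5  ⊔preds=⊤  new=⊤  stable
  step 14. node 2  ⊔preds=⊤  new=⊤  stable
  step 15. node 1  ⊔preds=⊤  new=⊤  stable

Least fixpoint reached:
  node 0: ⊤
  node 1: ⊤
  node 2: ⊤
  node 3: ⊤
  node 4: ⊤
  node 5: ⊤

15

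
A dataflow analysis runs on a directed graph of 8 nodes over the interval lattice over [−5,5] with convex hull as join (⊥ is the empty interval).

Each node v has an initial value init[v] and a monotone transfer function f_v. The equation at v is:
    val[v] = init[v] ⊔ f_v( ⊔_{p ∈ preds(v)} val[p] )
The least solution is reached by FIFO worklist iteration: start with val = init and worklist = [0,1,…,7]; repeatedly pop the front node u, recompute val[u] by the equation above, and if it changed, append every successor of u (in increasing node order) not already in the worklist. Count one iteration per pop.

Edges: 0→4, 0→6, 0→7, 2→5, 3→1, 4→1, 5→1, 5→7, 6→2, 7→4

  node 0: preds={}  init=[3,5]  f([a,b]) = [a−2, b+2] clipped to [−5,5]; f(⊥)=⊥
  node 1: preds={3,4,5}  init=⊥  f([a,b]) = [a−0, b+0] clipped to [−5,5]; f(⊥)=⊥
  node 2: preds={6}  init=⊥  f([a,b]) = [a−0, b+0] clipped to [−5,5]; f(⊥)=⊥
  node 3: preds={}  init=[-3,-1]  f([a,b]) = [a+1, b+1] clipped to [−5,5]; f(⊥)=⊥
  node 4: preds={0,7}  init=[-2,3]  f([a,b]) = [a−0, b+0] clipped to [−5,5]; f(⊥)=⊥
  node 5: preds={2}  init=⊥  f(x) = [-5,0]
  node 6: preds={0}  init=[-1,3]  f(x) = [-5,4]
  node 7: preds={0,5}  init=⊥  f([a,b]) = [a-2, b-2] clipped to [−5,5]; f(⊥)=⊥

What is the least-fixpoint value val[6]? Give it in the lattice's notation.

Iteration log — 13 steps:
  step 1. node 0  ⊔preds=⊥  new=[3,5]  stable
  step 2. node 1  ⊔preds=[-3,3]  new=[-3,3]  old=⊥  +wl: 
  step 3. node 2  ⊔preds=[-1,3]  new=[-1,3]  old=⊥  +wl: 
  step 4. node 3  ⊔preds=⊥  new=[-3,-1]  stable
  step 5. node 4  ⊔preds=[3,5]  new=[-2,5]  old=[-2,3]  +wl: 1
  step 6. node 5  ⊔preds=[-1,3]  new=[-5,0]  old=⊥  +wl: 
  step 7. node 6  ⊔preds=[3,5]  new=[-5,4]  old=[-1,3]  +wl: 2
  step 8. node 7  ⊔preds=[-5,5]  new=[-5,3]  old=⊥  +wl: 4
  step 9. node 1  ⊔preds=[-5,5]  new=[-5,5]  old=[-3,3]  +wl: 
  step 10. node 2  ⊔preds=[-5,4]  new=[-5,4]  old=[-1,3]  +wl: 5
  step 11. node 4  ⊔preds=[-5,5]  new=[-5,5]  old=[-2,5]  +wl: 1
  step 12. node 5  ⊔preds=[-5,4]  new=[-5,0]  stable
  step 13. node 1  ⊔preds=[-5,5]  new=[-5,5]  stable

Least fixpoint reached:
  node 0: [3,5]
  node 1: [-5,5]
  node 2: [-5,4]
  node 3: [-3,-1]
  node 4: [-5,5]
  node 5: [-5,0]
  node 6: [-5,4]
  node 7: [-5,3]

[-5,4]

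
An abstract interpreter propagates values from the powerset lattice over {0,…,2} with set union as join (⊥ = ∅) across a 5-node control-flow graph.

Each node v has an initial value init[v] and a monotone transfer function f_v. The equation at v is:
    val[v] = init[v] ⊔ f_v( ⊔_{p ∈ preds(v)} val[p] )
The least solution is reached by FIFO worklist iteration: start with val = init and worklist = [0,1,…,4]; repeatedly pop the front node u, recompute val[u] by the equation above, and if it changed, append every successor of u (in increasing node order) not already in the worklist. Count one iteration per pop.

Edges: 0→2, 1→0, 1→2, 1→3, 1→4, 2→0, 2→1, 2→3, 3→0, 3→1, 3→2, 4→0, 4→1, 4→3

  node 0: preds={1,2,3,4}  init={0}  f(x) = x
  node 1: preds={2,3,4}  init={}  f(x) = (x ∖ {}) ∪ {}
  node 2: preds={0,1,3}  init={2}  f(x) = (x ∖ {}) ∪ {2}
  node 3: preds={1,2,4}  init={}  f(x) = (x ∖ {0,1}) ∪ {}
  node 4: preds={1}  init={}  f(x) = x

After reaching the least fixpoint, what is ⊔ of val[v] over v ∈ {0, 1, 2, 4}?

{0,2}

Iteration log — 14 steps:
  step 1. node 0  ⊔preds={2}  new={0,2}  old={0}  +wl: 
  step 2. node 1  ⊔preds={2}  new={2}  old={}  +wl: 0
  step 3. node 2  ⊔preds={0,2}  new={0,2}  old={2}  +wl: 1
  step 4. node 3  ⊔preds={0,2}  new={2}  old={}  +wl: 2
  step 5. node 4  ⊔preds={2}  new={2}  old={}  +wl: 3
  step 6. node 0  ⊔preds={0,2}  new={0,2}  stable
  step 7. node 1  ⊔preds={0,2}  new={0,2}  old={2}  +wl: 0,4
  step 8. node 2  ⊔preds={0,2}  new={0,2}  stable
  step 9. node 3  ⊔preds={0,2}  new={2}  stable
  step 10. node 0  ⊔preds={0,2}  new={0,2}  stable
  step 11. node 4  ⊔preds={0,2}  new={0,2}  old={2}  +wl: 0,1,3
  step 12. node 0  ⊔preds={0,2}  new={0,2}  stable
  step 13. node 1  ⊔preds={0,2}  new={0,2}  stable
  step 14. node 3  ⊔preds={0,2}  new={2}  stable

Least fixpoint reached:
  node 0: {0,2}
  node 1: {0,2}
  node 2: {0,2}
  node 3: {2}
  node 4: {0,2}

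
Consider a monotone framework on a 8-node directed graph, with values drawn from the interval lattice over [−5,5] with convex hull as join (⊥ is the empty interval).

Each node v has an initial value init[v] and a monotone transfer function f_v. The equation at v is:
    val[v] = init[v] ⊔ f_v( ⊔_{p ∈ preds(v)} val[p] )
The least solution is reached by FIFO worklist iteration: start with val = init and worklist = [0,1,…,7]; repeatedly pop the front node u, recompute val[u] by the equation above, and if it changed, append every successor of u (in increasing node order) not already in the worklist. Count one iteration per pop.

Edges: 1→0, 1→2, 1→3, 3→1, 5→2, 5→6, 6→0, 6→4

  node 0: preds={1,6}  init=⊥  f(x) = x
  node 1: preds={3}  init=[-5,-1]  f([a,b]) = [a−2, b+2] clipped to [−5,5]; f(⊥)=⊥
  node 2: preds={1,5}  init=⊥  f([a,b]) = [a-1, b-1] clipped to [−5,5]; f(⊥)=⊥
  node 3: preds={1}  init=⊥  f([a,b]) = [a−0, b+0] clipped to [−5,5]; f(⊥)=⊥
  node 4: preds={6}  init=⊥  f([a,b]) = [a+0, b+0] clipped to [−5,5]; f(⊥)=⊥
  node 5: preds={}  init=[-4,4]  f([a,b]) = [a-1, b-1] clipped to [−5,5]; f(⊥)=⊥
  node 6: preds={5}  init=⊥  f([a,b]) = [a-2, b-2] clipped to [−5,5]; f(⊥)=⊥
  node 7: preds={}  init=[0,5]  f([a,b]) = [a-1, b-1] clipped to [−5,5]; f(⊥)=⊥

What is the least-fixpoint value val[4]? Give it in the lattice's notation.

[-5,2]

Worklist (22 pops):
  #1 pop 0: in=[-5,-1] → [-5,-1] (was ⊥); enqueue []
  #2 pop 1: in=⊥ → [-5,-1] (no change)
  #3 pop 2: in=[-5,4] → [-5,3] (was ⊥); enqueue []
  #4 pop 3: in=[-5,-1] → [-5,-1] (was ⊥); enqueue [1]
  #5 pop 4: in=⊥ → ⊥ (no change)
  #6 pop 5: in=⊥ → [-4,4] (no change)
  #7 pop 6: in=[-4,4] → [-5,2] (was ⊥); enqueue [0,4]
  #8 pop 7: in=⊥ → [0,5] (no change)
  #9 pop 1: in=[-5,-1] → [-5,1] (was [-5,-1]); enqueue [2,3]
  #10 pop 0: in=[-5,2] → [-5,2] (was [-5,-1]); enqueue []
  #11 pop 4: in=[-5,2] → [-5,2] (was ⊥); enqueue []
  #12 pop 2: in=[-5,4] → [-5,3] (no change)
  #13 pop 3: in=[-5,1] → [-5,1] (was [-5,-1]); enqueue [1]
  #14 pop 1: in=[-5,1] → [-5,3] (was [-5,1]); enqueue [0,2,3]
  #15 pop 0: in=[-5,3] → [-5,3] (was [-5,2]); enqueue []
  #16 pop 2: in=[-5,4] → [-5,3] (no change)
  #17 pop 3: in=[-5,3] → [-5,3] (was [-5,1]); enqueue [1]
  #18 pop 1: in=[-5,3] → [-5,5] (was [-5,3]); enqueue [0,2,3]
  #19 pop 0: in=[-5,5] → [-5,5] (was [-5,3]); enqueue []
  #20 pop 2: in=[-5,5] → [-5,4] (was [-5,3]); enqueue []
  #21 pop 3: in=[-5,5] → [-5,5] (was [-5,3]); enqueue [1]
  #22 pop 1: in=[-5,5] → [-5,5] (no change)

Fixpoint:
  val[0] = [-5,5]
  val[1] = [-5,5]
  val[2] = [-5,4]
  val[3] = [-5,5]
  val[4] = [-5,2]
  val[5] = [-4,4]
  val[6] = [-5,2]
  val[7] = [0,5]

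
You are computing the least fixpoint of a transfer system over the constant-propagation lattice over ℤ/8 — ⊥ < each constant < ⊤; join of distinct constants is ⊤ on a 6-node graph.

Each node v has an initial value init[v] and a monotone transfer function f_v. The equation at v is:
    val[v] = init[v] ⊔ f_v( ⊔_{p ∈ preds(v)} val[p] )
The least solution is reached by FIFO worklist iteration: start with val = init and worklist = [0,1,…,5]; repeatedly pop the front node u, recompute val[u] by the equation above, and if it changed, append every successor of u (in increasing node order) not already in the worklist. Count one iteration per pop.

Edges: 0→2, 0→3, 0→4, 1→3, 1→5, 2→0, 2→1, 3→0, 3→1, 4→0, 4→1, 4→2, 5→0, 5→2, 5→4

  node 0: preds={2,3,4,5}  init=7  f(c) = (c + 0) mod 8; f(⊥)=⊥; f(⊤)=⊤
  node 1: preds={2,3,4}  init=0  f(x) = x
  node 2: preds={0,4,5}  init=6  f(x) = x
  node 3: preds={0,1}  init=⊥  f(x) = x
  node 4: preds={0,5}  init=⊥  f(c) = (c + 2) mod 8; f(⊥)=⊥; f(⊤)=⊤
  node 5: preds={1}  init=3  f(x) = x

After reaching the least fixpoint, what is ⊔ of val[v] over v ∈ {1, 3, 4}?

Trace (10 dequeues):
  [1] u=0 | in ⊤ | out ⊤ | prev 7 | push {}
  [2] u=1 | in 6 | out ⊤ | prev 0 | push {}
  [3] u=2 | in ⊤ | out ⊤ | prev 6 | push {0,1}
  [4] u=3 | in ⊤ | out ⊤ | prev ⊥ | push {}
  [5] u=4 | in ⊤ | out ⊤ | prev ⊥ | push {2}
  [6] u=5 | in ⊤ | out ⊤ | prev 3 | push {4}
  [7] u=0 | in ⊤ | out ⊤ | ==
  [8] u=1 | in ⊤ | out ⊤ | ==
  [9] u=2 | in ⊤ | out ⊤ | ==
  [10] u=4 | in ⊤ | out ⊤ | ==

Converged values:
  [0] ⊤
  [1] ⊤
  [2] ⊤
  [3] ⊤
  [4] ⊤
  [5] ⊤

⊤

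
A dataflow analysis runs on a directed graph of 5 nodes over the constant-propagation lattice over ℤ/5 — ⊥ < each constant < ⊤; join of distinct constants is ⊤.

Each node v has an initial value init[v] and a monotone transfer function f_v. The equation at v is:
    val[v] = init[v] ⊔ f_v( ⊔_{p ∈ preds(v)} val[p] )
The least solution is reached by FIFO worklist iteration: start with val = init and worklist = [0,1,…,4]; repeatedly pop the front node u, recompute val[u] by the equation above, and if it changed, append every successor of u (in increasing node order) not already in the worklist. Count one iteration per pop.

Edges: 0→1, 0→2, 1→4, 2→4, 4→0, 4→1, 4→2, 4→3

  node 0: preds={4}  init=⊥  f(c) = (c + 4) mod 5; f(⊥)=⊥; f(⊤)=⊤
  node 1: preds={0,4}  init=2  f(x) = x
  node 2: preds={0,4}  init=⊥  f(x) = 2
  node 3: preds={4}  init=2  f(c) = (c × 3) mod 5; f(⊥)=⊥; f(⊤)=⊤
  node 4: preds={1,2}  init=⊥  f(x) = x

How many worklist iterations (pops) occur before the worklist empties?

Worklist (14 pops):
  #1 pop 0: in=⊥ → ⊥ (no change)
  #2 pop 1: in=⊥ → 2 (no change)
  #3 pop 2: in=⊥ → 2 (was ⊥); enqueue []
  #4 pop 3: in=⊥ → 2 (no change)
  #5 pop 4: in=2 → 2 (was ⊥); enqueue [0,1,2,3]
  #6 pop 0: in=2 → 1 (was ⊥); enqueue []
  #7 pop 1: in=⊤ → ⊤ (was 2); enqueue [4]
  #8 pop 2: in=⊤ → 2 (no change)
  #9 pop 3: in=2 → ⊤ (was 2); enqueue []
  #10 pop 4: in=⊤ → ⊤ (was 2); enqueue [0,1,2,3]
  #11 pop 0: in=⊤ → ⊤ (was 1); enqueue []
  #12 pop 1: in=⊤ → ⊤ (no change)
  #13 pop 2: in=⊤ → 2 (no change)
  #14 pop 3: in=⊤ → ⊤ (no change)

Fixpoint:
  val[0] = ⊤
  val[1] = ⊤
  val[2] = 2
  val[3] = ⊤
  val[4] = ⊤

14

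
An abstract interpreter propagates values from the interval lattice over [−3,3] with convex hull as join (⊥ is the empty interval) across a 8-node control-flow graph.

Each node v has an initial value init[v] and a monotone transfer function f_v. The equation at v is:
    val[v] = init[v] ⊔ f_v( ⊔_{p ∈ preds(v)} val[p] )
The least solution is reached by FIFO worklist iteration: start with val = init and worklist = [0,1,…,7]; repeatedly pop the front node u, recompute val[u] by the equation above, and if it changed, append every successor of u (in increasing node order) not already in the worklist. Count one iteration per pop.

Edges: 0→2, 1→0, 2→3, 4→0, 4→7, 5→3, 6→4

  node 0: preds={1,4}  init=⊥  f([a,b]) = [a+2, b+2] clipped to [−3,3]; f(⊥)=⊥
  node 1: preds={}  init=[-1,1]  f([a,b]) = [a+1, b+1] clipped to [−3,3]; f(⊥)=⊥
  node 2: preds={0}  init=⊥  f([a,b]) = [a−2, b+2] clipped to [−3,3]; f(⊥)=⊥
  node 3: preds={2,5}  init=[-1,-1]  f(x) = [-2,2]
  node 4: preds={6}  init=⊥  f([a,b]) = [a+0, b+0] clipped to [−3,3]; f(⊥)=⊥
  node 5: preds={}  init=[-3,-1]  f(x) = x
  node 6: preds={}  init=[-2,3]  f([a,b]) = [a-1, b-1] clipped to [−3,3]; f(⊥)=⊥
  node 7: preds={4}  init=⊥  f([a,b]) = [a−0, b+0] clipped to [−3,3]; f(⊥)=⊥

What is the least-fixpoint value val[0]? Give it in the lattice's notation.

[0,3]

Iteration log — 11 steps:
  step 1. node 0  ⊔preds=[-1,1]  new=[1,3]  old=⊥  +wl: 
  step 2. node 1  ⊔preds=⊥  new=[-1,1]  stable
  step 3. node 2  ⊔preds=[1,3]  new=[-1,3]  old=⊥  +wl: 
  step 4. node 3  ⊔preds=[-3,3]  new=[-2,2]  old=[-1,-1]  +wl: 
  step 5. node 4  ⊔preds=[-2,3]  new=[-2,3]  old=⊥  +wl: 0
  step 6. node 5  ⊔preds=⊥  new=[-3,-1]  stable
  step 7. node 6  ⊔preds=⊥  new=[-2,3]  stable
  step 8. node 7  ⊔preds=[-2,3]  new=[-2,3]  old=⊥  +wl: 
  step 9. node 0  ⊔preds=[-2,3]  new=[0,3]  old=[1,3]  +wl: 2
  step 10. node 2  ⊔preds=[0,3]  new=[-2,3]  old=[-1,3]  +wl: 3
  step 11. node 3  ⊔preds=[-3,3]  new=[-2,2]  stable

Least fixpoint reached:
  node 0: [0,3]
  node 1: [-1,1]
  node 2: [-2,3]
  node 3: [-2,2]
  node 4: [-2,3]
  node 5: [-3,-1]
  node 6: [-2,3]
  node 7: [-2,3]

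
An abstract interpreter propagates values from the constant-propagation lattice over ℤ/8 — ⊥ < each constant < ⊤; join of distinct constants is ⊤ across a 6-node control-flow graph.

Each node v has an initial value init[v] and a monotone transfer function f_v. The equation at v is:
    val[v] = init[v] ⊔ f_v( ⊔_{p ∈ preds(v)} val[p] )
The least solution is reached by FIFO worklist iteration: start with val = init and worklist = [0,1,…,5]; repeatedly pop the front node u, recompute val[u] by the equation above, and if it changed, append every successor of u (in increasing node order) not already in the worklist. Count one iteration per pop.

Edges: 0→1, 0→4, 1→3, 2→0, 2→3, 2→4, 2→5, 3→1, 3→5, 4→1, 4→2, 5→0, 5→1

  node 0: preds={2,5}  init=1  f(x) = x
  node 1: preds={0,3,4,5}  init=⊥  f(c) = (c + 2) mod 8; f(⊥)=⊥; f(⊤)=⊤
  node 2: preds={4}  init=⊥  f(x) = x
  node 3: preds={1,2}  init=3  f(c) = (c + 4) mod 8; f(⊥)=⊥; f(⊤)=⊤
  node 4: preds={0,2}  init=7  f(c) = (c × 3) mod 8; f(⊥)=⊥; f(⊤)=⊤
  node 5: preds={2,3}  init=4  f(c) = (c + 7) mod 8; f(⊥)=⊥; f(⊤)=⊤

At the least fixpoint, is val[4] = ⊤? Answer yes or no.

yes

Worklist (13 pops):
  #1 pop 0: in=4 → ⊤ (was 1); enqueue []
  #2 pop 1: in=⊤ → ⊤ (was ⊥); enqueue []
  #3 pop 2: in=7 → 7 (was ⊥); enqueue [0]
  #4 pop 3: in=⊤ → ⊤ (was 3); enqueue [1]
  #5 pop 4: in=⊤ → ⊤ (was 7); enqueue [2]
  #6 pop 5: in=⊤ → ⊤ (was 4); enqueue []
  #7 pop 0: in=⊤ → ⊤ (no change)
  #8 pop 1: in=⊤ → ⊤ (no change)
  #9 pop 2: in=⊤ → ⊤ (was 7); enqueue [0,3,4,5]
  #10 pop 0: in=⊤ → ⊤ (no change)
  #11 pop 3: in=⊤ → ⊤ (no change)
  #12 pop 4: in=⊤ → ⊤ (no change)
  #13 pop 5: in=⊤ → ⊤ (no change)

Fixpoint:
  val[0] = ⊤
  val[1] = ⊤
  val[2] = ⊤
  val[3] = ⊤
  val[4] = ⊤
  val[5] = ⊤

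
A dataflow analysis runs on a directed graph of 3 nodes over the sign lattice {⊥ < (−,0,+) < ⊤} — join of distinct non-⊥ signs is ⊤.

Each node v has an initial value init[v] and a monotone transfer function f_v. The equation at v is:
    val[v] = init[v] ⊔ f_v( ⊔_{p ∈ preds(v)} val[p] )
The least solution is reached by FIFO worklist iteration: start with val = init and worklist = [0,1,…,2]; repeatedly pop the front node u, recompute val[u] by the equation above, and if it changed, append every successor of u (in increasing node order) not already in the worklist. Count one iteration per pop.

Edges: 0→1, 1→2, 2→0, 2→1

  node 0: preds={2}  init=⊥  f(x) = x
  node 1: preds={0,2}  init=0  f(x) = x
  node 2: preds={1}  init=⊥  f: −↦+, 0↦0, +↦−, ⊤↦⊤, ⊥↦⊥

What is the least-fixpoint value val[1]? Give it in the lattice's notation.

Iteration log — 5 steps:
  step 1. node 0  ⊔preds=⊥  new=⊥  stable
  step 2. node 1  ⊔preds=⊥  new=0  stable
  step 3. node 2  ⊔preds=0  new=0  old=⊥  +wl: 0,1
  step 4. node 0  ⊔preds=0  new=0  old=⊥  +wl: 
  step 5. node 1  ⊔preds=0  new=0  stable

Least fixpoint reached:
  node 0: 0
  node 1: 0
  node 2: 0

0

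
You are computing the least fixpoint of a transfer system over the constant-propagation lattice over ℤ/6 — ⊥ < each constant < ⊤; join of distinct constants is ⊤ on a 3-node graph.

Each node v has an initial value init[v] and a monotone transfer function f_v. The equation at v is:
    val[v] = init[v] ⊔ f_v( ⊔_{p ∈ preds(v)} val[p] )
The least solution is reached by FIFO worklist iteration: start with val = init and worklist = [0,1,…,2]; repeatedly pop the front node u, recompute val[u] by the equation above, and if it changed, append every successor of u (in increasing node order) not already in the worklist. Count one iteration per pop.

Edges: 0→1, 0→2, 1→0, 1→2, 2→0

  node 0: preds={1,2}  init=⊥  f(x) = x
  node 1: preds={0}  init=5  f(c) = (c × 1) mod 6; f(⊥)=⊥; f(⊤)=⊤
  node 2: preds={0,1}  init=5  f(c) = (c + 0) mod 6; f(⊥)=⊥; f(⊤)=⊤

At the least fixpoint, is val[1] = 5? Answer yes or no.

Iteration log — 3 steps:
  step 1. node 0  ⊔preds=5  new=5  old=⊥  +wl: 
  step 2. node 1  ⊔preds=5  new=5  stable
  step 3. node 2  ⊔preds=5  new=5  stable

Least fixpoint reached:
  node 0: 5
  node 1: 5
  node 2: 5

yes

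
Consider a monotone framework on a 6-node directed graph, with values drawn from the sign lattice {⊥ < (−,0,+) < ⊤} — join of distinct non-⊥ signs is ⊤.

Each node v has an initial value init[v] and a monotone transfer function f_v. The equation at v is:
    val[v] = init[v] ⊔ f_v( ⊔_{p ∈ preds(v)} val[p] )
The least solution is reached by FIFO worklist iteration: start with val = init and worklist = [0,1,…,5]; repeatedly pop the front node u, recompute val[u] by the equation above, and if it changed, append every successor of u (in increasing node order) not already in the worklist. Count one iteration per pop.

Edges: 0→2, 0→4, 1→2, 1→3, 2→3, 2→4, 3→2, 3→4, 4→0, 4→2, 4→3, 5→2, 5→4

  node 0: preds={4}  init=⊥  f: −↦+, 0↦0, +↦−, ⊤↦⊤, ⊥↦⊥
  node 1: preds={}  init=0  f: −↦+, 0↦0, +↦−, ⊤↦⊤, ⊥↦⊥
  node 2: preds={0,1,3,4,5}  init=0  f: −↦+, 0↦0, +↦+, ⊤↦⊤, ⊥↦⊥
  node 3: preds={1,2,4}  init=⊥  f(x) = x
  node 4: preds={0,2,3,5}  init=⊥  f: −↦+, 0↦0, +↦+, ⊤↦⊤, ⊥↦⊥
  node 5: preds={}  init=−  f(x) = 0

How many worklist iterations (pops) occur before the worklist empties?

Trace (11 dequeues):
  [1] u=0 | in ⊥ | out ⊥ | ==
  [2] u=1 | in ⊥ | out 0 | ==
  [3] u=2 | in ⊤ | out ⊤ | prev 0 | push {}
  [4] u=3 | in ⊤ | out ⊤ | prev ⊥ | push {2}
  [5] u=4 | in ⊤ | out ⊤ | prev ⊥ | push {0,3}
  [6] u=5 | in ⊥ | out ⊤ | prev − | push {4}
  [7] u=2 | in ⊤ | out ⊤ | ==
  [8] u=0 | in ⊤ | out ⊤ | prev ⊥ | push {2}
  [9] u=3 | in ⊤ | out ⊤ | ==
  [10] u=4 | in ⊤ | out ⊤ | ==
  [11] u=2 | in ⊤ | out ⊤ | ==

Converged values:
  [0] ⊤
  [1] 0
  [2] ⊤
  [3] ⊤
  [4] ⊤
  [5] ⊤

11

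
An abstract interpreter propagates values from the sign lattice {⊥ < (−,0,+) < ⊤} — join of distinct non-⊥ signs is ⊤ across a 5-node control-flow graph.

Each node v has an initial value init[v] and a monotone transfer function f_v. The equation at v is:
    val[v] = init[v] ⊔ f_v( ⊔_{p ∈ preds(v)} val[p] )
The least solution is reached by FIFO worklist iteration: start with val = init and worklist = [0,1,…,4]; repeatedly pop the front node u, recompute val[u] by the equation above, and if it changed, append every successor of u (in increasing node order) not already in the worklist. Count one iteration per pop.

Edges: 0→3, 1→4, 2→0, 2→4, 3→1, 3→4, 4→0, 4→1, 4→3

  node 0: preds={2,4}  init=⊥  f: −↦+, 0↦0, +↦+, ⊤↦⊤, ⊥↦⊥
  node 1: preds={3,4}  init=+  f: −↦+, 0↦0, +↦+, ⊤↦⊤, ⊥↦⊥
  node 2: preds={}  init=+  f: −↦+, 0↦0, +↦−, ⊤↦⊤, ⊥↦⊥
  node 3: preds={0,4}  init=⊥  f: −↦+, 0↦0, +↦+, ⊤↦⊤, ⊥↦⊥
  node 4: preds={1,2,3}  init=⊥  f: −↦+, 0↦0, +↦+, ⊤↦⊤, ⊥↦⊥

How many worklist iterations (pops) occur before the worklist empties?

Trace (8 dequeues):
  [1] u=0 | in + | out + | prev ⊥ | push {}
  [2] u=1 | in ⊥ | out + | ==
  [3] u=2 | in ⊥ | out + | ==
  [4] u=3 | in + | out + | prev ⊥ | push {1}
  [5] u=4 | in + | out + | prev ⊥ | push {0,3}
  [6] u=1 | in + | out + | ==
  [7] u=0 | in + | out + | ==
  [8] u=3 | in + | out + | ==

Converged values:
  [0] +
  [1] +
  [2] +
  [3] +
  [4] +

8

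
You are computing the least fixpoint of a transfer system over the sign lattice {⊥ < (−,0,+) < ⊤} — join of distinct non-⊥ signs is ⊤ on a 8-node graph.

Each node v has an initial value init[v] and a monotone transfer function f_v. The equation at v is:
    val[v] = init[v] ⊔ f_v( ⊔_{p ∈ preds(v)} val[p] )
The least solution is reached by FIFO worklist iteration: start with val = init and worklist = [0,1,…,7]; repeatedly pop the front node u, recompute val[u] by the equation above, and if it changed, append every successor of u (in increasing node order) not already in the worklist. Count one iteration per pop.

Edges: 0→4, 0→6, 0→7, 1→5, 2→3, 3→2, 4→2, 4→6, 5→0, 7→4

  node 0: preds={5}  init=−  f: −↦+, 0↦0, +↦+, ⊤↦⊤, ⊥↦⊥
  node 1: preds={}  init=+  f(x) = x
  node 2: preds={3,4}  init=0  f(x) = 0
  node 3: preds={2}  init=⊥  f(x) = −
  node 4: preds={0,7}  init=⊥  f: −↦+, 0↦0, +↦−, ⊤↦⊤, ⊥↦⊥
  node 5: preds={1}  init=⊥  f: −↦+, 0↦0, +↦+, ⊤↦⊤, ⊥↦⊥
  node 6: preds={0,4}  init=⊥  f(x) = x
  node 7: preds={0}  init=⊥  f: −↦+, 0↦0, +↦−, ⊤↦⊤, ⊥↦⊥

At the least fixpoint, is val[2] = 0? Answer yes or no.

Worklist (15 pops):
  #1 pop 0: in=⊥ → − (no change)
  #2 pop 1: in=⊥ → + (no change)
  #3 pop 2: in=⊥ → 0 (no change)
  #4 pop 3: in=0 → − (was ⊥); enqueue [2]
  #5 pop 4: in=− → + (was ⊥); enqueue []
  #6 pop 5: in=+ → + (was ⊥); enqueue [0]
  #7 pop 6: in=⊤ → ⊤ (was ⊥); enqueue []
  #8 pop 7: in=− → + (was ⊥); enqueue [4]
  #9 pop 2: in=⊤ → 0 (no change)
  #10 pop 0: in=+ → ⊤ (was −); enqueue [6,7]
  #11 pop 4: in=⊤ → ⊤ (was +); enqueue [2]
  #12 pop 6: in=⊤ → ⊤ (no change)
  #13 pop 7: in=⊤ → ⊤ (was +); enqueue [4]
  #14 pop 2: in=⊤ → 0 (no change)
  #15 pop 4: in=⊤ → ⊤ (no change)

Fixpoint:
  val[0] = ⊤
  val[1] = +
  val[2] = 0
  val[3] = −
  val[4] = ⊤
  val[5] = +
  val[6] = ⊤
  val[7] = ⊤

yes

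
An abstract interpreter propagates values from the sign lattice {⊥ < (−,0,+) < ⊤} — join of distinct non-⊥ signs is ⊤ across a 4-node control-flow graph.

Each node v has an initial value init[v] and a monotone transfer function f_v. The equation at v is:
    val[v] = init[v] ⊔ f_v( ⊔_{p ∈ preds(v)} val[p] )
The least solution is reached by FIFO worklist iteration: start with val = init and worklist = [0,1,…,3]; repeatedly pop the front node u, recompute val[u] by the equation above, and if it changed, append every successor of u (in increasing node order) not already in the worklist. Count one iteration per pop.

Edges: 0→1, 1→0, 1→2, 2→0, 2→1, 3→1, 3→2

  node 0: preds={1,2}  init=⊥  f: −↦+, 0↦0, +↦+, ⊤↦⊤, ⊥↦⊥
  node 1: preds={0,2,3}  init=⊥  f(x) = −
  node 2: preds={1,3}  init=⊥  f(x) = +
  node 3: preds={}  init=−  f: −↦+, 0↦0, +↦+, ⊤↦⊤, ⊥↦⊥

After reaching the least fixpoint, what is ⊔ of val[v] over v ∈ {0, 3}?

Worklist (6 pops):
  #1 pop 0: in=⊥ → ⊥ (no change)
  #2 pop 1: in=− → − (was ⊥); enqueue [0]
  #3 pop 2: in=− → + (was ⊥); enqueue [1]
  #4 pop 3: in=⊥ → − (no change)
  #5 pop 0: in=⊤ → ⊤ (was ⊥); enqueue []
  #6 pop 1: in=⊤ → − (no change)

Fixpoint:
  val[0] = ⊤
  val[1] = −
  val[2] = +
  val[3] = −

⊤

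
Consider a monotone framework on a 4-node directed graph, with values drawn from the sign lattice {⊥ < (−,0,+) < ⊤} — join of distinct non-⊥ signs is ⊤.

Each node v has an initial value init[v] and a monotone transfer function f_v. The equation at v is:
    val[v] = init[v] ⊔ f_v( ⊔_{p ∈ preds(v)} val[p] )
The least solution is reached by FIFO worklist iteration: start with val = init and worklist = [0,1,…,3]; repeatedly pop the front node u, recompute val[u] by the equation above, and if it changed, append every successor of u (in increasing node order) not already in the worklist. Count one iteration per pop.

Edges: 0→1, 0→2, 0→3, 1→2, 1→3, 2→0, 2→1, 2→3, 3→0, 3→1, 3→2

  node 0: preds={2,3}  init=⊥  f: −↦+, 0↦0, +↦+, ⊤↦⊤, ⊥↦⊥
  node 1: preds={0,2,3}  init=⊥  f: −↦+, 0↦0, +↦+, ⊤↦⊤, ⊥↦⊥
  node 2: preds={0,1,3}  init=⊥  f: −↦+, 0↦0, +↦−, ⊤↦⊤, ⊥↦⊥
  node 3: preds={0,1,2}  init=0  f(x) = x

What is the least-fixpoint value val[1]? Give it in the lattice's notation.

Trace (6 dequeues):
  [1] u=0 | in 0 | out 0 | prev ⊥ | push {}
  [2] u=1 | in 0 | out 0 | prev ⊥ | push {}
  [3] u=2 | in 0 | out 0 | prev ⊥ | push {0,1}
  [4] u=3 | in 0 | out 0 | ==
  [5] u=0 | in 0 | out 0 | ==
  [6] u=1 | in 0 | out 0 | ==

Converged values:
  [0] 0
  [1] 0
  [2] 0
  [3] 0

0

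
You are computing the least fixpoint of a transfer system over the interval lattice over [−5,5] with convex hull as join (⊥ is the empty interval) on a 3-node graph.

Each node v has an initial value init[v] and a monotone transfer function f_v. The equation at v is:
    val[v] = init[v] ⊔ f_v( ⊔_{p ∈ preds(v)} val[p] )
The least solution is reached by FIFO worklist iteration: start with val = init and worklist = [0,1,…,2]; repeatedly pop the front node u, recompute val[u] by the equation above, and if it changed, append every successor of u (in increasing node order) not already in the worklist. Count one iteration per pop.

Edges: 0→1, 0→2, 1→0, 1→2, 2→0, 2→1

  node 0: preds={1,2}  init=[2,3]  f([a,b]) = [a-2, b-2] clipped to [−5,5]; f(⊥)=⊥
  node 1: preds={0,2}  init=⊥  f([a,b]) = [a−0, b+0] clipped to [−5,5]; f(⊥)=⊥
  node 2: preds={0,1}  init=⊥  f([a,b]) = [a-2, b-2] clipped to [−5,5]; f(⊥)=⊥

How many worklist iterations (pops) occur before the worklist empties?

Worklist (11 pops):
  #1 pop 0: in=⊥ → [2,3] (no change)
  #2 pop 1: in=[2,3] → [2,3] (was ⊥); enqueue [0]
  #3 pop 2: in=[2,3] → [0,1] (was ⊥); enqueue [1]
  #4 pop 0: in=[0,3] → [-2,3] (was [2,3]); enqueue [2]
  #5 pop 1: in=[-2,3] → [-2,3] (was [2,3]); enqueue [0]
  #6 pop 2: in=[-2,3] → [-4,1] (was [0,1]); enqueue [1]
  #7 pop 0: in=[-4,3] → [-5,3] (was [-2,3]); enqueue [2]
  #8 pop 1: in=[-5,3] → [-5,3] (was [-2,3]); enqueue [0]
  #9 pop 2: in=[-5,3] → [-5,1] (was [-4,1]); enqueue [1]
  #10 pop 0: in=[-5,3] → [-5,3] (no change)
  #11 pop 1: in=[-5,3] → [-5,3] (no change)

Fixpoint:
  val[0] = [-5,3]
  val[1] = [-5,3]
  val[2] = [-5,1]

11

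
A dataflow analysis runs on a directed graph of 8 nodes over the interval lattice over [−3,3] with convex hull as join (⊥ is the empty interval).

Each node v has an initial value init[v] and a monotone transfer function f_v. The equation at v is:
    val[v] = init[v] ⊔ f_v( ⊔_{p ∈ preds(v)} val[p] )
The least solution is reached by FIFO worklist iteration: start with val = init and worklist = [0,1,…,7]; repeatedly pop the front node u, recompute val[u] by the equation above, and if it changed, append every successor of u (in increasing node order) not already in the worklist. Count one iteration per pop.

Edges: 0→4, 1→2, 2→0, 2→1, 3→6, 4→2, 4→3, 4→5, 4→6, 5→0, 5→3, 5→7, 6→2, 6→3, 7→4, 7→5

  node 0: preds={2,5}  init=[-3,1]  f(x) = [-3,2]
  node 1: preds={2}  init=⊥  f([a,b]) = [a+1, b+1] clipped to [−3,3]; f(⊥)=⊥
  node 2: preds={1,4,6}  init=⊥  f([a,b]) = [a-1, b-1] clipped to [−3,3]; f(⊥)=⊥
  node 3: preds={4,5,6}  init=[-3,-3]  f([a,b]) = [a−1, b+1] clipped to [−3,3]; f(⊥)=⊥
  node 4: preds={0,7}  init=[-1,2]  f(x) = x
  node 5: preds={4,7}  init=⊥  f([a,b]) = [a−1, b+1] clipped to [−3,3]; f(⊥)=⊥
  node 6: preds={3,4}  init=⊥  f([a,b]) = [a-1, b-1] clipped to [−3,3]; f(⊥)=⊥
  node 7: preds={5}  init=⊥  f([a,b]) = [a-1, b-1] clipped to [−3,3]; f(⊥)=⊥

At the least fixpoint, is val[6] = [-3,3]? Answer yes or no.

Worklist (17 pops):
  #1 pop 0: in=⊥ → [-3,2] (was [-3,1]); enqueue []
  #2 pop 1: in=⊥ → ⊥ (no change)
  #3 pop 2: in=[-1,2] → [-2,1] (was ⊥); enqueue [0,1]
  #4 pop 3: in=[-1,2] → [-3,3] (was [-3,-3]); enqueue []
  #5 pop 4: in=[-3,2] → [-3,2] (was [-1,2]); enqueue [2,3]
  #6 pop 5: in=[-3,2] → [-3,3] (was ⊥); enqueue []
  #7 pop 6: in=[-3,3] → [-3,2] (was ⊥); enqueue []
  #8 pop 7: in=[-3,3] → [-3,2] (was ⊥); enqueue [4,5]
  #9 pop 0: in=[-3,3] → [-3,2] (no change)
  #10 pop 1: in=[-2,1] → [-1,2] (was ⊥); enqueue []
  #11 pop 2: in=[-3,2] → [-3,1] (was [-2,1]); enqueue [0,1]
  #12 pop 3: in=[-3,3] → [-3,3] (no change)
  #13 pop 4: in=[-3,2] → [-3,2] (no change)
  #14 pop 5: in=[-3,2] → [-3,3] (no change)
  #15 pop 0: in=[-3,3] → [-3,2] (no change)
  #16 pop 1: in=[-3,1] → [-2,2] (was [-1,2]); enqueue [2]
  #17 pop 2: in=[-3,2] → [-3,1] (no change)

Fixpoint:
  val[0] = [-3,2]
  val[1] = [-2,2]
  val[2] = [-3,1]
  val[3] = [-3,3]
  val[4] = [-3,2]
  val[5] = [-3,3]
  val[6] = [-3,2]
  val[7] = [-3,2]

no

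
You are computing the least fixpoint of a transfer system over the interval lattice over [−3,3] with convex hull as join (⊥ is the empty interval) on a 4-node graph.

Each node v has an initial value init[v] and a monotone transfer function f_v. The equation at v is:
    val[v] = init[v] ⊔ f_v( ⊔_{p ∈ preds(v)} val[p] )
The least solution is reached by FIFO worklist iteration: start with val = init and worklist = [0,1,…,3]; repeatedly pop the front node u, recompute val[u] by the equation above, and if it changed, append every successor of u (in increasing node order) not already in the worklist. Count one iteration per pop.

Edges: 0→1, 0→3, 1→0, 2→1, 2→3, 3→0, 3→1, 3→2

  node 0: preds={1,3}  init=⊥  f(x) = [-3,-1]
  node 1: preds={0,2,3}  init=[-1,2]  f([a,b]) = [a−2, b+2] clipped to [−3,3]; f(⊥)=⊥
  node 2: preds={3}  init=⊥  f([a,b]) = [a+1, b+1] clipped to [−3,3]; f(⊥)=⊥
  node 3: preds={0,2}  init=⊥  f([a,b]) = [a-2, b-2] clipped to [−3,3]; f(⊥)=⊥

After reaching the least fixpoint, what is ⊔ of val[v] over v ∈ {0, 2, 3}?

[-3,-1]

Worklist (9 pops):
  #1 pop 0: in=[-1,2] → [-3,-1] (was ⊥); enqueue []
  #2 pop 1: in=[-3,-1] → [-3,2] (was [-1,2]); enqueue [0]
  #3 pop 2: in=⊥ → ⊥ (no change)
  #4 pop 3: in=[-3,-1] → [-3,-3] (was ⊥); enqueue [1,2]
  #5 pop 0: in=[-3,2] → [-3,-1] (no change)
  #6 pop 1: in=[-3,-1] → [-3,2] (no change)
  #7 pop 2: in=[-3,-3] → [-2,-2] (was ⊥); enqueue [1,3]
  #8 pop 1: in=[-3,-1] → [-3,2] (no change)
  #9 pop 3: in=[-3,-1] → [-3,-3] (no change)

Fixpoint:
  val[0] = [-3,-1]
  val[1] = [-3,2]
  val[2] = [-2,-2]
  val[3] = [-3,-3]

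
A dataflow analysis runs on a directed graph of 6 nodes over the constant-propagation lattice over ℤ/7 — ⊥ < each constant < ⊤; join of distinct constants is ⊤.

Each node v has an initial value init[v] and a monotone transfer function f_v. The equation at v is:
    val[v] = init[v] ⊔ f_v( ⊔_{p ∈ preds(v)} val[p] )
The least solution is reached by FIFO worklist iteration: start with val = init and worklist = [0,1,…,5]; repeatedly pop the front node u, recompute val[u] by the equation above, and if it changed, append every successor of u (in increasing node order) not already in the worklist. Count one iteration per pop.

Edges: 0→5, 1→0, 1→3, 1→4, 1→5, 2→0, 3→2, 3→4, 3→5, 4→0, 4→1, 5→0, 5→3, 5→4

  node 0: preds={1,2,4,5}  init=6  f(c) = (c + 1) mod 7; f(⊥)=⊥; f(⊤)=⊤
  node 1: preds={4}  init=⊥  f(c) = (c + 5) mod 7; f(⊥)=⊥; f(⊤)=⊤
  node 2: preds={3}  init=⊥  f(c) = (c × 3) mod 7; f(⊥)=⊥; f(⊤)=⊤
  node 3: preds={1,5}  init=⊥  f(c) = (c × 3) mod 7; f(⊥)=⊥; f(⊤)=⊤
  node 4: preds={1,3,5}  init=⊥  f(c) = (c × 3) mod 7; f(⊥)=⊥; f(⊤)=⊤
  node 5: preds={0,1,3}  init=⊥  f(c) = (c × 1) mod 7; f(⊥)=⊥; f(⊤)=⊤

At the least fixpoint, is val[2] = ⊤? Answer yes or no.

Trace (19 dequeues):
  [1] u=0 | in ⊥ | out 6 | ==
  [2] u=1 | in ⊥ | out ⊥ | ==
  [3] u=2 | in ⊥ | out ⊥ | ==
  [4] u=3 | in ⊥ | out ⊥ | ==
  [5] u=4 | in ⊥ | out ⊥ | ==
  [6] u=5 | in 6 | out 6 | prev ⊥ | push {0,3,4}
  [7] u=0 | in 6 | out ⊤ | prev 6 | push {5}
  [8] u=3 | in 6 | out 4 | prev ⊥ | push {2}
  [9] u=4 | in ⊤ | out ⊤ | prev ⊥ | push {0,1}
  [10] u=5 | in ⊤ | out ⊤ | prev 6 | push {3,4}
  [11] u=2 | in 4 | out 5 | prev ⊥ | push {}
  [12] u=0 | in ⊤ | out ⊤ | ==
  [13] u=1 | in ⊤ | out ⊤ | prev ⊥ | push {0,5}
  [14] u=3 | in ⊤ | out ⊤ | prev 4 | push {2}
  [15] u=4 | in ⊤ | out ⊤ | ==
  [16] u=0 | in ⊤ | out ⊤ | ==
  [17] u=5 | in ⊤ | out ⊤ | ==
  [18] u=2 | in ⊤ | out ⊤ | prev 5 | push {0}
  [19] u=0 | in ⊤ | out ⊤ | ==

Converged values:
  [0] ⊤
  [1] ⊤
  [2] ⊤
  [3] ⊤
  [4] ⊤
  [5] ⊤

yes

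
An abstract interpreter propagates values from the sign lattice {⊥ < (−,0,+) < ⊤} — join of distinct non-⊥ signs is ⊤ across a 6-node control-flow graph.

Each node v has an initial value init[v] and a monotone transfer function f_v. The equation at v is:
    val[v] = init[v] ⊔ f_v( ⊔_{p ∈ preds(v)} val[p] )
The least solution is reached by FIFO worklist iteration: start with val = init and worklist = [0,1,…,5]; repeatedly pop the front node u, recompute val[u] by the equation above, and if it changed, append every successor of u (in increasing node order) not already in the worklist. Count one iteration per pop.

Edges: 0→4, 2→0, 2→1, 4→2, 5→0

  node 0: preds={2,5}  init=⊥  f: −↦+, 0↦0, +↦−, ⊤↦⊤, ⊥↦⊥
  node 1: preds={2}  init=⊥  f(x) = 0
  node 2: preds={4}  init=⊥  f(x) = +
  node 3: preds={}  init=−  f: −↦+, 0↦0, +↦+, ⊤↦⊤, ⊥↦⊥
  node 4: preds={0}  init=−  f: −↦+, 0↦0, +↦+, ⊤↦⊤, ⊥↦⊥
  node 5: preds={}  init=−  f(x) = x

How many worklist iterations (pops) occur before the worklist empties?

10

Iteration log — 10 steps:
  step 1. node 0  ⊔preds=−  new=+  old=⊥  +wl: 
  step 2. node 1  ⊔preds=⊥  new=0  old=⊥  +wl: 
  step 3. node 2  ⊔preds=−  new=+  old=⊥  +wl: 0,1
  step 4. node 3  ⊔preds=⊥  new=−  stable
  step 5. node 4  ⊔preds=+  new=⊤  old=−  +wl: 2
  step 6. node 5  ⊔preds=⊥  new=−  stable
  step 7. node 0  ⊔preds=⊤  new=⊤  old=+  +wl: 4
  step 8. node 1  ⊔preds=+  new=0  stable
  step 9. node 2  ⊔preds=⊤  new=+  stable
  step 10. node 4  ⊔preds=⊤  new=⊤  stable

Least fixpoint reached:
  node 0: ⊤
  node 1: 0
  node 2: +
  node 3: −
  node 4: ⊤
  node 5: −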